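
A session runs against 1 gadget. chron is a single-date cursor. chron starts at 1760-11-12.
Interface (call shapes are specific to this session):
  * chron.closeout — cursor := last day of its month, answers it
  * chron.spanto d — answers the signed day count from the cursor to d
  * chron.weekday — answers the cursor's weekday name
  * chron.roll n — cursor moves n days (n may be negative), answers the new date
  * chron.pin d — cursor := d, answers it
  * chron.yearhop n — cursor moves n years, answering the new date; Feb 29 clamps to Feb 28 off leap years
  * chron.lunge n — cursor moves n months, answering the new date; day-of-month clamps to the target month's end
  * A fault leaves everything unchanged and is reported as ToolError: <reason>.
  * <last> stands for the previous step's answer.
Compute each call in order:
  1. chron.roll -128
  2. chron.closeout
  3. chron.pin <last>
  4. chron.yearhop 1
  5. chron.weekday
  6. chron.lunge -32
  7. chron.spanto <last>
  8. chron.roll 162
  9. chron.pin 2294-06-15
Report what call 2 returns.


Answer: 1760-07-31

Derivation:
==> chron.roll(n=-128)
<== 1760-07-07
==> chron.closeout()
<== 1760-07-31
==> chron.pin(d=<last>)
<== 1760-07-31
==> chron.yearhop(n=1)
<== 1761-07-31
==> chron.weekday()
<== Friday
==> chron.lunge(n=-32)
<== 1758-11-30
==> chron.spanto(d=<last>)
<== 0
==> chron.roll(n=162)
<== 1759-05-11
==> chron.pin(d=2294-06-15)
<== 2294-06-15


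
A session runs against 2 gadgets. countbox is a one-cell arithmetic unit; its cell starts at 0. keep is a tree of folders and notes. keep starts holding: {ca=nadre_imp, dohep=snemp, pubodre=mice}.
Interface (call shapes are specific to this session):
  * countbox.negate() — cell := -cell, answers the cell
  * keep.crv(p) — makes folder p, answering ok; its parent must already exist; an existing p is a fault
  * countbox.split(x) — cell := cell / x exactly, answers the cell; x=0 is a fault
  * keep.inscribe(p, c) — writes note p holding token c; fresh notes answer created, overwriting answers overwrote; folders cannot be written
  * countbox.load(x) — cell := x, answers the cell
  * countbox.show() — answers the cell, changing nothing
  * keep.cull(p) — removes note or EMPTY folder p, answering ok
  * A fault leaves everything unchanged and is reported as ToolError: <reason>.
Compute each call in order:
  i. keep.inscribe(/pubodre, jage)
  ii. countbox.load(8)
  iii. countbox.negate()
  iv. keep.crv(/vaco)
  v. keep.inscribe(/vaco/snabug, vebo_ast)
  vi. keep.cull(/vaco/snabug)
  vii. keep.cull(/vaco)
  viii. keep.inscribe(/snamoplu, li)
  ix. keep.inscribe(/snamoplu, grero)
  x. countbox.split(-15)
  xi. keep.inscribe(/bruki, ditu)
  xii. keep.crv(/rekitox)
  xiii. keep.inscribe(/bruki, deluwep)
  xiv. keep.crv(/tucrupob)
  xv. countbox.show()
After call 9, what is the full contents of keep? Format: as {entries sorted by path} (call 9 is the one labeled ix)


I try inscribe using p='/pubodre', c='jage', and see overwrote.
I call load using x='8', yielding 8.
I use negate(), which returns -8.
I run crv using p='/vaco': ok.
I use inscribe using p='/vaco/snabug', c='vebo_ast': created.
Next I call cull using p='/vaco/snabug', and get ok.
I call cull using p='/vaco', → ok.
Using inscribe using p='/snamoplu', c='li', and get created.
Next I call inscribe using p='/snamoplu', c='grero', giving overwrote.
Invoking split using x='-15', which returns 8/15.
Now I run inscribe using p='/bruki', c='ditu', and see created.
Then crv using p='/rekitox', → ok.
I use inscribe using p='/bruki', c='deluwep', giving overwrote.
I use crv using p='/tucrupob', giving ok.
I use show, — result: 8/15.

Answer: {ca=nadre_imp, dohep=snemp, pubodre=jage, snamoplu=grero}


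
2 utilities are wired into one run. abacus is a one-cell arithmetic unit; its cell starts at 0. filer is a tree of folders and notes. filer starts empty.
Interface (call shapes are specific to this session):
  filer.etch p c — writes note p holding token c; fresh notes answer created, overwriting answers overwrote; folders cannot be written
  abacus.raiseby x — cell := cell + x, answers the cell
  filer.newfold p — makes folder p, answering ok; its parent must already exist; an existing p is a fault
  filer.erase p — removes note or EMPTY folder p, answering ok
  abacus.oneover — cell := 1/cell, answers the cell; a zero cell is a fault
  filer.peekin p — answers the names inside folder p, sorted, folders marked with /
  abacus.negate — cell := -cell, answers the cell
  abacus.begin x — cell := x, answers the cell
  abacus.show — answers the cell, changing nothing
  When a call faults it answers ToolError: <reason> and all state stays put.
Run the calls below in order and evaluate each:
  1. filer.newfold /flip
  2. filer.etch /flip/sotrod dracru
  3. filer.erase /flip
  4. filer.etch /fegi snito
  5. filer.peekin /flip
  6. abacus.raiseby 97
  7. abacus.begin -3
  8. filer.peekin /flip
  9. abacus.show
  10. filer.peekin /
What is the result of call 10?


Do: filer.newfold[/flip]
See: ok
Do: filer.etch[/flip/sotrod; dracru]
See: created
Do: filer.erase[/flip]
See: ToolError: not empty
Do: filer.etch[/fegi; snito]
See: created
Do: filer.peekin[/flip]
See: [sotrod]
Do: abacus.raiseby[97]
See: 97
Do: abacus.begin[-3]
See: -3
Do: filer.peekin[/flip]
See: [sotrod]
Do: abacus.show[]
See: -3
Do: filer.peekin[/]
See: [fegi, flip/]

Answer: [fegi, flip/]


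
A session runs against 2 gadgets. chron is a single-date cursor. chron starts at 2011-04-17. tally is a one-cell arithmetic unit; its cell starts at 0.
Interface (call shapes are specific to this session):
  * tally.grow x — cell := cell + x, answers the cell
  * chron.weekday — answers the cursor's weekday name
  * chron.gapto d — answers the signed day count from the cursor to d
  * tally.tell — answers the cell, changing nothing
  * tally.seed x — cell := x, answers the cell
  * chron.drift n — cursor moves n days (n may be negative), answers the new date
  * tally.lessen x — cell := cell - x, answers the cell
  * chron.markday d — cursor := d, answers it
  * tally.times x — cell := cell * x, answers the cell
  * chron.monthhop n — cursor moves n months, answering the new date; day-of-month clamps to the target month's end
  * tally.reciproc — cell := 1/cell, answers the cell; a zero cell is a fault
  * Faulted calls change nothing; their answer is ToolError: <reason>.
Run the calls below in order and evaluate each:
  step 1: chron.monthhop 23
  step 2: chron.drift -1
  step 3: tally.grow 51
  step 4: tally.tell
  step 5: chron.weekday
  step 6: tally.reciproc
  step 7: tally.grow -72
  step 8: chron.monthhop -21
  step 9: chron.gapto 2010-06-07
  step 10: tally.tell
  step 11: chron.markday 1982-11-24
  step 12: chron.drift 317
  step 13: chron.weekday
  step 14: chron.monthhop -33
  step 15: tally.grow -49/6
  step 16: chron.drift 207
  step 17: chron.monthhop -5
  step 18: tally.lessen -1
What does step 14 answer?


Answer: 1981-01-07

Derivation:
-- 1. monthhop(n: 23) -> 2013-03-17
-- 2. drift(n: -1) -> 2013-03-16
-- 3. grow(x: 51) -> 51
-- 4. tell() -> 51
-- 5. weekday() -> Saturday
-- 6. reciproc() -> 1/51
-- 7. grow(x: -72) -> -3671/51
-- 8. monthhop(n: -21) -> 2011-06-16
-- 9. gapto(d: 2010-06-07) -> -374
-- 10. tell() -> -3671/51
-- 11. markday(d: 1982-11-24) -> 1982-11-24
-- 12. drift(n: 317) -> 1983-10-07
-- 13. weekday() -> Friday
-- 14. monthhop(n: -33) -> 1981-01-07
-- 15. grow(x: -49/6) -> -2725/34
-- 16. drift(n: 207) -> 1981-08-02
-- 17. monthhop(n: -5) -> 1981-03-02
-- 18. lessen(x: -1) -> -2691/34


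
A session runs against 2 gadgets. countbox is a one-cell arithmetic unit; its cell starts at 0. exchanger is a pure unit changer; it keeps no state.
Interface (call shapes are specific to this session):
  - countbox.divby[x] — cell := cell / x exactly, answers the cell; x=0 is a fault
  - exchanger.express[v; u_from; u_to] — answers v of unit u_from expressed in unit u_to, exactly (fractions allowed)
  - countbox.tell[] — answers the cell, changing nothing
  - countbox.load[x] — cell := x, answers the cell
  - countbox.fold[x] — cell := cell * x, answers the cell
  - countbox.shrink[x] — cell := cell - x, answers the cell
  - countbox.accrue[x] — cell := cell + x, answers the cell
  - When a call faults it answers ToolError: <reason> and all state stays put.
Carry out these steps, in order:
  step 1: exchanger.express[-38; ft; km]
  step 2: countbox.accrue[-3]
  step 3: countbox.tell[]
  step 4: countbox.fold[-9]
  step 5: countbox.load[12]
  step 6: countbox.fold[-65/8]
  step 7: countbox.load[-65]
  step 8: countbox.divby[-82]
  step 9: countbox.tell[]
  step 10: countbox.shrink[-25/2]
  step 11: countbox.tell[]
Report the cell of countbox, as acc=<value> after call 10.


Answer: acc=545/41

Derivation:
% exchanger.express v: -38 u_from: ft u_to: km
  -7239/625000
% countbox.accrue x: -3
  -3
% countbox.tell
  -3
% countbox.fold x: -9
  27
% countbox.load x: 12
  12
% countbox.fold x: -65/8
  -195/2
% countbox.load x: -65
  -65
% countbox.divby x: -82
  65/82
% countbox.tell
  65/82
% countbox.shrink x: -25/2
  545/41
% countbox.tell
  545/41


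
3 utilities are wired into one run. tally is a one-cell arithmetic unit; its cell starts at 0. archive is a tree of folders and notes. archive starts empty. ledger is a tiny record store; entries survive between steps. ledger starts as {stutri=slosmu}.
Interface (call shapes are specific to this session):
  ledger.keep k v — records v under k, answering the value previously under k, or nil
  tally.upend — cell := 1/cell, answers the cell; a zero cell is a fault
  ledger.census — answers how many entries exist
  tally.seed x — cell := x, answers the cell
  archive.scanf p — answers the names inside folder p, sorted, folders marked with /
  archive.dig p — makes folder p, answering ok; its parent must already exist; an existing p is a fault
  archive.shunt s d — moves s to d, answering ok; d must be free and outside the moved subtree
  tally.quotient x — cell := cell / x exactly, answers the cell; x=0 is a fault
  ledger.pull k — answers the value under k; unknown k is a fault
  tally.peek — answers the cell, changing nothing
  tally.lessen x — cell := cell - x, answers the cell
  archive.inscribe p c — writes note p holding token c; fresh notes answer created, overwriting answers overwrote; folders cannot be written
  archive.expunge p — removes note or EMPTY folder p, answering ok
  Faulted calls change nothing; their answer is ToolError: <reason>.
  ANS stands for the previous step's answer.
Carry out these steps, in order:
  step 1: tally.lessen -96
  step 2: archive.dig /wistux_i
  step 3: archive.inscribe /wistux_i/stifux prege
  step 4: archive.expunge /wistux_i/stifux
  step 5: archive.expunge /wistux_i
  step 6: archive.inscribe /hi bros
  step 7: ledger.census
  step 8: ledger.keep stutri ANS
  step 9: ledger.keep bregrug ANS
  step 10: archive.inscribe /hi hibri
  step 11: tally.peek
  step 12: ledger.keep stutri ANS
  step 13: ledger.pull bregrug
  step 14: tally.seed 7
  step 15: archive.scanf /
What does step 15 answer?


>> lessen(x: -96)
<< 96
>> dig(p: /wistux_i)
<< ok
>> inscribe(p: /wistux_i/stifux, c: prege)
<< created
>> expunge(p: /wistux_i/stifux)
<< ok
>> expunge(p: /wistux_i)
<< ok
>> inscribe(p: /hi, c: bros)
<< created
>> census()
<< 1
>> keep(k: stutri, v: ANS)
<< slosmu
>> keep(k: bregrug, v: ANS)
<< nil
>> inscribe(p: /hi, c: hibri)
<< overwrote
>> peek()
<< 96
>> keep(k: stutri, v: ANS)
<< 1
>> pull(k: bregrug)
<< slosmu
>> seed(x: 7)
<< 7
>> scanf(p: /)
<< [hi]

Answer: [hi]


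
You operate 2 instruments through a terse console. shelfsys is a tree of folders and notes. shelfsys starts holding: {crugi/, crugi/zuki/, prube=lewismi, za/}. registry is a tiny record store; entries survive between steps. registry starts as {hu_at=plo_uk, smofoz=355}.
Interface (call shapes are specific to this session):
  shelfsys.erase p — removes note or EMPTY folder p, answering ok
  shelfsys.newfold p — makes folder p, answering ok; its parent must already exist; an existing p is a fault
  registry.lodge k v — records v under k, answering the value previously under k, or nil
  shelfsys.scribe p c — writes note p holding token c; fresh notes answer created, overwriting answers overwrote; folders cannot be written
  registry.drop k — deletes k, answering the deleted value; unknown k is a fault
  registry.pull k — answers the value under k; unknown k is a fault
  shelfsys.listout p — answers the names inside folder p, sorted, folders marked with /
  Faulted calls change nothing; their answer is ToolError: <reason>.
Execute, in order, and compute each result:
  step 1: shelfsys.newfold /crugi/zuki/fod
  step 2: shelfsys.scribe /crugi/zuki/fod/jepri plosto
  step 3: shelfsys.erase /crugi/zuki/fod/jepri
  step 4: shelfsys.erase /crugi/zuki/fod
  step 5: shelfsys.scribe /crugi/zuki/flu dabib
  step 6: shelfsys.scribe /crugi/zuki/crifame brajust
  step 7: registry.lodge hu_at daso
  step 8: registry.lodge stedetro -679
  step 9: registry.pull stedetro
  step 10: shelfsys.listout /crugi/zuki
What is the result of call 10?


// 1. shelfsys.newfold(p='/crugi/zuki/fod') => ok
// 2. shelfsys.scribe(p='/crugi/zuki/fod/jepri', c='plosto') => created
// 3. shelfsys.erase(p='/crugi/zuki/fod/jepri') => ok
// 4. shelfsys.erase(p='/crugi/zuki/fod') => ok
// 5. shelfsys.scribe(p='/crugi/zuki/flu', c='dabib') => created
// 6. shelfsys.scribe(p='/crugi/zuki/crifame', c='brajust') => created
// 7. registry.lodge(k='hu_at', v='daso') => plo_uk
// 8. registry.lodge(k='stedetro', v='-679') => nil
// 9. registry.pull(k='stedetro') => -679
// 10. shelfsys.listout(p='/crugi/zuki') => [crifame, flu]

Answer: [crifame, flu]


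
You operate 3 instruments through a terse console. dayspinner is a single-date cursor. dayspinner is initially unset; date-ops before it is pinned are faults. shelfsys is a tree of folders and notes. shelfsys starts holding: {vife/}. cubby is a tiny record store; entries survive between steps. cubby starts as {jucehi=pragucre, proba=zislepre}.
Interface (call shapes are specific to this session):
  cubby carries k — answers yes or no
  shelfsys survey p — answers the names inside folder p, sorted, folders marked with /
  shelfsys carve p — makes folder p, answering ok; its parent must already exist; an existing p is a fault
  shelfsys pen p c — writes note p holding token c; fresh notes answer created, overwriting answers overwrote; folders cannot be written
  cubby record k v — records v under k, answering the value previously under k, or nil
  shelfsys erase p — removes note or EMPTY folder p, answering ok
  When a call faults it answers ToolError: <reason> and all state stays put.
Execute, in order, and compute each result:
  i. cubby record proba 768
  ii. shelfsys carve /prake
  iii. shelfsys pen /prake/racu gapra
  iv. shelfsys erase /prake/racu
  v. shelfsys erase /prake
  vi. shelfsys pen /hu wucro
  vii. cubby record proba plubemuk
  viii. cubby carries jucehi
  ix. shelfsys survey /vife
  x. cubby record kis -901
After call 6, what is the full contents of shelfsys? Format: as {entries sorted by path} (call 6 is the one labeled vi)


Answer: {hu=wucro, vife/}

Derivation:
;; 1. cubby record(k='proba', v='768') == zislepre
;; 2. shelfsys carve(p='/prake') == ok
;; 3. shelfsys pen(p='/prake/racu', c='gapra') == created
;; 4. shelfsys erase(p='/prake/racu') == ok
;; 5. shelfsys erase(p='/prake') == ok
;; 6. shelfsys pen(p='/hu', c='wucro') == created
;; 7. cubby record(k='proba', v='plubemuk') == 768
;; 8. cubby carries(k='jucehi') == yes
;; 9. shelfsys survey(p='/vife') == []
;; 10. cubby record(k='kis', v='-901') == nil


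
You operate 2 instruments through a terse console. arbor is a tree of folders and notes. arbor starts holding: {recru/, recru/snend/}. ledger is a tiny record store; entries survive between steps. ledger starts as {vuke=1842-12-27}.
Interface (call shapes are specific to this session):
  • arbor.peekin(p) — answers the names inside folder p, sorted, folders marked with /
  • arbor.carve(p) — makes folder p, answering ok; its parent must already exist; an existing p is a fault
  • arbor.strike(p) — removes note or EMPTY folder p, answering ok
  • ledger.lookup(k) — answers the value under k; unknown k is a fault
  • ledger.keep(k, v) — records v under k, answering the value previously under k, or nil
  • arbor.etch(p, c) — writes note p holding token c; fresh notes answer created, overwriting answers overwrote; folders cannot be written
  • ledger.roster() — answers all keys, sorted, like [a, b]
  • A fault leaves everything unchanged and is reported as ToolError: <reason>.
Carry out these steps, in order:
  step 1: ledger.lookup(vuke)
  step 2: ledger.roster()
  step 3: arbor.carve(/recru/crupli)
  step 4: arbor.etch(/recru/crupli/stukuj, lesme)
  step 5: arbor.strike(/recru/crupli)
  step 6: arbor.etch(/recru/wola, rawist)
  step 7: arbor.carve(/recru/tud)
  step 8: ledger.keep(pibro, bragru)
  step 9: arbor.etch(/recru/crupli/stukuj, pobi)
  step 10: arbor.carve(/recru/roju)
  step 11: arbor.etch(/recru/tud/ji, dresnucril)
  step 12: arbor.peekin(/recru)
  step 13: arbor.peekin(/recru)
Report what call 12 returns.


Answer: [crupli/, roju/, snend/, tud/, wola]

Derivation:
I call ledger.lookup using k: vuke, yielding 1842-12-27.
I use ledger.roster, giving [vuke].
I use arbor.carve using p: /recru/crupli, and observe ok.
Invoking arbor.etch using p: /recru/crupli/stukuj, c: lesme: created.
I use arbor.strike using p: /recru/crupli, and get ToolError: not empty.
Then arbor.etch using p: /recru/wola, c: rawist, and see created.
I invoke arbor.carve using p: /recru/tud, giving ok.
I try ledger.keep using k: pibro, v: bragru, → nil.
I invoke arbor.etch using p: /recru/crupli/stukuj, c: pobi, which returns overwrote.
Now I run arbor.carve using p: /recru/roju, giving ok.
Invoking arbor.etch using p: /recru/tud/ji, c: dresnucril, → created.
Then arbor.peekin using p: /recru, and get [crupli/, roju/, snend/, tud/, wola].
Calling arbor.peekin using p: /recru, which returns [crupli/, roju/, snend/, tud/, wola].


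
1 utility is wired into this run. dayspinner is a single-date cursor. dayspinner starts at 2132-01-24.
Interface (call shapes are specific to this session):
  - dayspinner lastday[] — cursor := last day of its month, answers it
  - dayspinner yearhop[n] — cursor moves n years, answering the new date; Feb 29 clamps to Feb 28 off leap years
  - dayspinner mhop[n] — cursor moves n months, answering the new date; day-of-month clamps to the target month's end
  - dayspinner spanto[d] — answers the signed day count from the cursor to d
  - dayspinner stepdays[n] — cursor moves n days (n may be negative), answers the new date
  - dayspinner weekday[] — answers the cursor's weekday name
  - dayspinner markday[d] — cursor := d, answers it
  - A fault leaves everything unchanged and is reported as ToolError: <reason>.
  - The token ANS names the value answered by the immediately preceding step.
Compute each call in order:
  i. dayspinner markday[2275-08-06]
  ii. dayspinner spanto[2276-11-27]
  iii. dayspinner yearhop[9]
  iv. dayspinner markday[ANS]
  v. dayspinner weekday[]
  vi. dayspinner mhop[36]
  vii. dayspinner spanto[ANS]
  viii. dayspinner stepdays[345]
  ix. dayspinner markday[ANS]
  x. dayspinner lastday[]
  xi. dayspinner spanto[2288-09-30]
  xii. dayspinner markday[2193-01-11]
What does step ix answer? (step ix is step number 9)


Answer: 2288-07-16

Derivation:
// 1. dayspinner markday(d=2275-08-06) == 2275-08-06
// 2. dayspinner spanto(d=2276-11-27) == 479
// 3. dayspinner yearhop(n=9) == 2284-08-06
// 4. dayspinner markday(d=ANS) == 2284-08-06
// 5. dayspinner weekday() == Wednesday
// 6. dayspinner mhop(n=36) == 2287-08-06
// 7. dayspinner spanto(d=ANS) == 0
// 8. dayspinner stepdays(n=345) == 2288-07-16
// 9. dayspinner markday(d=ANS) == 2288-07-16
// 10. dayspinner lastday() == 2288-07-31
// 11. dayspinner spanto(d=2288-09-30) == 61
// 12. dayspinner markday(d=2193-01-11) == 2193-01-11


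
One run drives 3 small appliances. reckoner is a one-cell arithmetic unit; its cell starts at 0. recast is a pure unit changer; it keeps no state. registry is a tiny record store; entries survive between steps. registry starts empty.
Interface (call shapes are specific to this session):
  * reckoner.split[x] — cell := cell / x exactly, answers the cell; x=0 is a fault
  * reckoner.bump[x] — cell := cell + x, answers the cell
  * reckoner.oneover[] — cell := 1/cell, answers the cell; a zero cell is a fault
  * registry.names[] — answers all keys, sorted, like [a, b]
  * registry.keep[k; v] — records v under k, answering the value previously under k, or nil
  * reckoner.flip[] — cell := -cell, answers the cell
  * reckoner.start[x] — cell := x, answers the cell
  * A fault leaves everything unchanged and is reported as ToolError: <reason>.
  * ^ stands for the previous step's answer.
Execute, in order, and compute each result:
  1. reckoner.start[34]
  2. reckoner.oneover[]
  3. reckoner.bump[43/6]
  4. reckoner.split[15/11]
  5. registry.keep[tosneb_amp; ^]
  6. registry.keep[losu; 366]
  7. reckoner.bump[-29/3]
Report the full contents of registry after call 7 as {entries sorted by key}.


// start(x=34) => 34
// oneover() => 1/34
// bump(x=43/6) => 367/51
// split(x=15/11) => 4037/765
// keep(k=tosneb_amp, v=^) => nil
// keep(k=losu, v=366) => nil
// bump(x=-29/3) => -3358/765

Answer: {losu=366, tosneb_amp=4037/765}


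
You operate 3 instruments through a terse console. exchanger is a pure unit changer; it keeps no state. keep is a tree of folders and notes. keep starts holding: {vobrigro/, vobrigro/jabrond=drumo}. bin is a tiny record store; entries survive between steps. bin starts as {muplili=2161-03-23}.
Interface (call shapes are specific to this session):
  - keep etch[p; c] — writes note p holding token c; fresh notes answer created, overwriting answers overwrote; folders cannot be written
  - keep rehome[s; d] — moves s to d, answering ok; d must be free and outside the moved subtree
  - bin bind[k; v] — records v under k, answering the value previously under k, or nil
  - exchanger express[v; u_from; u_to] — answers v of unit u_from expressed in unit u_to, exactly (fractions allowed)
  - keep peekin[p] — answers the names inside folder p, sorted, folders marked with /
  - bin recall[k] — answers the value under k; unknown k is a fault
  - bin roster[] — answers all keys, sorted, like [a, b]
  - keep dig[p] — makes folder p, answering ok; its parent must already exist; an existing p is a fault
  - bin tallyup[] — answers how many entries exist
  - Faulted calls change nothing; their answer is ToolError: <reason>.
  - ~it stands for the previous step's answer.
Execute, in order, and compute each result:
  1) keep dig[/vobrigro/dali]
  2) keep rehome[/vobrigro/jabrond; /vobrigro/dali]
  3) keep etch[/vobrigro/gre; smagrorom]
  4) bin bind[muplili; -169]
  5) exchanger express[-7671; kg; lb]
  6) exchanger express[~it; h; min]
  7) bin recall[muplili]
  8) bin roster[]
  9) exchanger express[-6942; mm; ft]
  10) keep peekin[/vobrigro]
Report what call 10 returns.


Answer: [dali/, gre, jabrond]

Derivation:
I use keep dig passing p→/vobrigro/dali, yielding ok.
I run keep rehome passing s→/vobrigro/jabrond, d→/vobrigro/dali, → ToolError: exists.
I invoke keep etch passing p→/vobrigro/gre, c→smagrorom, giving created.
I call bin bind passing k→muplili, v→-169: 2161-03-23.
Then exchanger express passing v→-7671, u_from→kg, u_to→lb: -767100000000/45359237.
I invoke exchanger express passing v→~it, u_from→h, u_to→min, and see -46026000000000/45359237.
Now I run bin recall passing k→muplili, giving -169.
I run bin roster(), → [muplili].
Calling exchanger express passing v→-6942, u_from→mm, u_to→ft, and observe -5785/254.
I run keep peekin passing p→/vobrigro: [dali/, gre, jabrond].


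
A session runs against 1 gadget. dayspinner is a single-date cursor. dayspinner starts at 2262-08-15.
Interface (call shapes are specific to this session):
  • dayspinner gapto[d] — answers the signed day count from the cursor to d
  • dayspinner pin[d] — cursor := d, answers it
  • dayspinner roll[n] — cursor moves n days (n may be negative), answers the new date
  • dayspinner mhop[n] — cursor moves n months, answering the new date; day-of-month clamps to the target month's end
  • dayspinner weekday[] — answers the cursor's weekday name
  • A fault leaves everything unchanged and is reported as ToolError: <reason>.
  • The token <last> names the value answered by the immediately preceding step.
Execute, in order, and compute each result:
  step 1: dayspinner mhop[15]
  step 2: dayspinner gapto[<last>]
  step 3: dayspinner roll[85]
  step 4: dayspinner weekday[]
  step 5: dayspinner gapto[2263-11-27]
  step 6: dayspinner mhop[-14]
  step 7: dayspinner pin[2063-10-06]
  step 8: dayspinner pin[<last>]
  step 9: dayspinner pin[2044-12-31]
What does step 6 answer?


Answer: 2262-12-08

Derivation:
>>> dayspinner mhop 15
:: 2263-11-15
>>> dayspinner gapto <last>
:: 0
>>> dayspinner roll 85
:: 2264-02-08
>>> dayspinner weekday
:: Monday
>>> dayspinner gapto 2263-11-27
:: -73
>>> dayspinner mhop -14
:: 2262-12-08
>>> dayspinner pin 2063-10-06
:: 2063-10-06
>>> dayspinner pin <last>
:: 2063-10-06
>>> dayspinner pin 2044-12-31
:: 2044-12-31


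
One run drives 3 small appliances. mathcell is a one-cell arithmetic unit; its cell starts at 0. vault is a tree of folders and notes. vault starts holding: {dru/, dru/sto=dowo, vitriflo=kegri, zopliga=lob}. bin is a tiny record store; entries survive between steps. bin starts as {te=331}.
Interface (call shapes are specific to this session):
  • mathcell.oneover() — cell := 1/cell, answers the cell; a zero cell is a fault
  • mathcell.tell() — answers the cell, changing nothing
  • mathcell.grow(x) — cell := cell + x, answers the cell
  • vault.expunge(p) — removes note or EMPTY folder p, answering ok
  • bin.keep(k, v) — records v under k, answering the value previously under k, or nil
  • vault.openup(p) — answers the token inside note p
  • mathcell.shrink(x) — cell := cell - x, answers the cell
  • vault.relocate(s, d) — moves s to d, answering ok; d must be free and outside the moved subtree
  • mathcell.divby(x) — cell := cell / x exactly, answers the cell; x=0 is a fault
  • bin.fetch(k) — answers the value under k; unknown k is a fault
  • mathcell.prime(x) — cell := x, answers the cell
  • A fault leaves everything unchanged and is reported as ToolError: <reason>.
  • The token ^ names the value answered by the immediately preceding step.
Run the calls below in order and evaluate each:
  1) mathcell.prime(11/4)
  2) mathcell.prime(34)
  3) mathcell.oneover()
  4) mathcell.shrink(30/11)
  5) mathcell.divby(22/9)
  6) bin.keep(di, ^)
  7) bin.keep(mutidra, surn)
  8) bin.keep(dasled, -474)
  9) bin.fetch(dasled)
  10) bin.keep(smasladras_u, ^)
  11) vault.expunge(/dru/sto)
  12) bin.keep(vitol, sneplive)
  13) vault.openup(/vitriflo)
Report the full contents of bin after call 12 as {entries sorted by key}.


-- mathcell.prime(x=11/4) -> 11/4
-- mathcell.prime(x=34) -> 34
-- mathcell.oneover() -> 1/34
-- mathcell.shrink(x=30/11) -> -1009/374
-- mathcell.divby(x=22/9) -> -9081/8228
-- bin.keep(k=di, v=^) -> nil
-- bin.keep(k=mutidra, v=surn) -> nil
-- bin.keep(k=dasled, v=-474) -> nil
-- bin.fetch(k=dasled) -> -474
-- bin.keep(k=smasladras_u, v=^) -> nil
-- vault.expunge(p=/dru/sto) -> ok
-- bin.keep(k=vitol, v=sneplive) -> nil
-- vault.openup(p=/vitriflo) -> kegri

Answer: {dasled=-474, di=-9081/8228, mutidra=surn, smasladras_u=-474, te=331, vitol=sneplive}


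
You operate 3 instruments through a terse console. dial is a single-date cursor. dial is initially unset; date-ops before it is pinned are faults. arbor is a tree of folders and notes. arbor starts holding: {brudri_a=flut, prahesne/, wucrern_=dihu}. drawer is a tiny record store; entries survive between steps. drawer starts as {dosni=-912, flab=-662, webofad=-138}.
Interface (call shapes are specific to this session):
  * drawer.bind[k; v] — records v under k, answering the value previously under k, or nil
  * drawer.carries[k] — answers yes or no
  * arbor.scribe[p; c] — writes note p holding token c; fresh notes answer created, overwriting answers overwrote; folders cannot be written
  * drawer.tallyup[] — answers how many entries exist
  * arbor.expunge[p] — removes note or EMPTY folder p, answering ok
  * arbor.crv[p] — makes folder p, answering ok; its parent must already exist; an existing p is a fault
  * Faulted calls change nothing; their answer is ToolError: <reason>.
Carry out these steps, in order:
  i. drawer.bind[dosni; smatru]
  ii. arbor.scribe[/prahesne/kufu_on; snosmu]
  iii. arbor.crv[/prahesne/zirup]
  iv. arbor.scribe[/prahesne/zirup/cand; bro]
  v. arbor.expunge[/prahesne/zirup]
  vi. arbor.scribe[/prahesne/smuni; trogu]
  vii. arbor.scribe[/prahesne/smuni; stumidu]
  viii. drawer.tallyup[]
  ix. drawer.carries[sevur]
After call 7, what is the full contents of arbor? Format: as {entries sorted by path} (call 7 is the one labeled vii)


→ bind(k=dosni, v=smatru)
← -912
→ scribe(p=/prahesne/kufu_on, c=snosmu)
← created
→ crv(p=/prahesne/zirup)
← ok
→ scribe(p=/prahesne/zirup/cand, c=bro)
← created
→ expunge(p=/prahesne/zirup)
← ToolError: not empty
→ scribe(p=/prahesne/smuni, c=trogu)
← created
→ scribe(p=/prahesne/smuni, c=stumidu)
← overwrote
→ tallyup()
← 3
→ carries(k=sevur)
← no

Answer: {brudri_a=flut, prahesne/, prahesne/kufu_on=snosmu, prahesne/smuni=stumidu, prahesne/zirup/, prahesne/zirup/cand=bro, wucrern_=dihu}


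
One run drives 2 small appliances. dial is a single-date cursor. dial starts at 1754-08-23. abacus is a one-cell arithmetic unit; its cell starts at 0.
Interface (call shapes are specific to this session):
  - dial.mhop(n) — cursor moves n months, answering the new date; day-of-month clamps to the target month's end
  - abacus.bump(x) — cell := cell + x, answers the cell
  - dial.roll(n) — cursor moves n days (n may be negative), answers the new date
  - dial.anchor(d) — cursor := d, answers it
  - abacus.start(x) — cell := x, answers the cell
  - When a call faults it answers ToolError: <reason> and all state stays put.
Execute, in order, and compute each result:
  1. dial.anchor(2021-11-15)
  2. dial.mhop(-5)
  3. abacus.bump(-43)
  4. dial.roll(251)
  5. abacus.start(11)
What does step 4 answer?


Answer: 2022-02-21

Derivation:
>> dial.anchor(2021-11-15)
<< 2021-11-15
>> dial.mhop(-5)
<< 2021-06-15
>> abacus.bump(-43)
<< -43
>> dial.roll(251)
<< 2022-02-21
>> abacus.start(11)
<< 11


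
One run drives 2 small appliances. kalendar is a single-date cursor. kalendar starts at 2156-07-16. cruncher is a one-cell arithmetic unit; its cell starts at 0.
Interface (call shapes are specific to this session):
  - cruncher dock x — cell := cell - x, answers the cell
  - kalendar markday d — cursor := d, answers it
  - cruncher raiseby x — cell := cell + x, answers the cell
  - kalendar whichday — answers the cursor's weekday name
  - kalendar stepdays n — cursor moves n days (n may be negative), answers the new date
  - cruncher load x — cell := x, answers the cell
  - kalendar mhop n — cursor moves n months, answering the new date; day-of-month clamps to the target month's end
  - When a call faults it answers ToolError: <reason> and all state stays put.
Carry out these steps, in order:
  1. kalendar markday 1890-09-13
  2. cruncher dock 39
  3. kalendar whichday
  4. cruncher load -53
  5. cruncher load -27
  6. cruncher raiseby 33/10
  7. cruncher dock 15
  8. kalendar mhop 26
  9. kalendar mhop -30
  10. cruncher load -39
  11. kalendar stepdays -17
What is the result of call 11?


Next I call kalendar markday on d='1890-09-13', yielding 1890-09-13.
Calling cruncher dock on x='39', and see -39.
I run kalendar whichday(), giving Saturday.
I invoke cruncher load on x='-53', and see -53.
Invoking cruncher load on x='-27', yielding -27.
I try cruncher raiseby on x='33/10', and see -237/10.
I use cruncher dock on x='15', → -387/10.
I run kalendar mhop on n='26', yielding 1892-11-13.
I invoke kalendar mhop on n='-30', and see 1890-05-13.
Then cruncher load on x='-39', and get -39.
Next I call kalendar stepdays on n='-17', giving 1890-04-26.

Answer: 1890-04-26


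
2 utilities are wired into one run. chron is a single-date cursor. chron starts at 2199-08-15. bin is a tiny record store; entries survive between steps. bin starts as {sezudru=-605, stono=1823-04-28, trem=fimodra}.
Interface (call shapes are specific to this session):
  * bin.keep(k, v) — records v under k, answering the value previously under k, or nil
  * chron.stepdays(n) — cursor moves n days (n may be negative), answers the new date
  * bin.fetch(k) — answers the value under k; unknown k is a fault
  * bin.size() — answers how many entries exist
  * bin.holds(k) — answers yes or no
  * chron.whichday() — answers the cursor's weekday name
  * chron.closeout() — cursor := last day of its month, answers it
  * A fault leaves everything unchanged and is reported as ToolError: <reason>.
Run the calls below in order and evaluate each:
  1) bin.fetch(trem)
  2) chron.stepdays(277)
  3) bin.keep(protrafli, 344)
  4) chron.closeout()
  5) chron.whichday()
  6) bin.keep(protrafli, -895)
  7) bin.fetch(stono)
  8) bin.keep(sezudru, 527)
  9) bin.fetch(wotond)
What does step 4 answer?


Act: bin.fetch[k: trem]
Obs: fimodra
Act: chron.stepdays[n: 277]
Obs: 2200-05-19
Act: bin.keep[k: protrafli; v: 344]
Obs: nil
Act: chron.closeout[]
Obs: 2200-05-31
Act: chron.whichday[]
Obs: Saturday
Act: bin.keep[k: protrafli; v: -895]
Obs: 344
Act: bin.fetch[k: stono]
Obs: 1823-04-28
Act: bin.keep[k: sezudru; v: 527]
Obs: -605
Act: bin.fetch[k: wotond]
Obs: ToolError: no such key wotond

Answer: 2200-05-31


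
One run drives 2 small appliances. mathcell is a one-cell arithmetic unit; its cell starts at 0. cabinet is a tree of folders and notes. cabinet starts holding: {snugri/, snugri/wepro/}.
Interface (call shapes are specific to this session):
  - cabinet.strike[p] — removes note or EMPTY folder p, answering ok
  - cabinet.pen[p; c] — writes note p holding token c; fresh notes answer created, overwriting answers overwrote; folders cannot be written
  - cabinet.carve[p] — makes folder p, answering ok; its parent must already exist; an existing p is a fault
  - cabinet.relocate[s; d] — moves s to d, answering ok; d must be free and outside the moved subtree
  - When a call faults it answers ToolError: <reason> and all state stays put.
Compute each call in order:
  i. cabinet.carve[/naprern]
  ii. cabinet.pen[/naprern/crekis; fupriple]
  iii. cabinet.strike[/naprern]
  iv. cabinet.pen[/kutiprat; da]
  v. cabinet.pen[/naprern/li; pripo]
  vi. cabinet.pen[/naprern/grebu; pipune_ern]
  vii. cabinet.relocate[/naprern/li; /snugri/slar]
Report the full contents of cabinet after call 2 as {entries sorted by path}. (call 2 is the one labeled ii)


Answer: {naprern/, naprern/crekis=fupriple, snugri/, snugri/wepro/}

Derivation:
==> carve(p='/naprern')
<== ok
==> pen(p='/naprern/crekis', c='fupriple')
<== created
==> strike(p='/naprern')
<== ToolError: not empty
==> pen(p='/kutiprat', c='da')
<== created
==> pen(p='/naprern/li', c='pripo')
<== created
==> pen(p='/naprern/grebu', c='pipune_ern')
<== created
==> relocate(s='/naprern/li', d='/snugri/slar')
<== ok


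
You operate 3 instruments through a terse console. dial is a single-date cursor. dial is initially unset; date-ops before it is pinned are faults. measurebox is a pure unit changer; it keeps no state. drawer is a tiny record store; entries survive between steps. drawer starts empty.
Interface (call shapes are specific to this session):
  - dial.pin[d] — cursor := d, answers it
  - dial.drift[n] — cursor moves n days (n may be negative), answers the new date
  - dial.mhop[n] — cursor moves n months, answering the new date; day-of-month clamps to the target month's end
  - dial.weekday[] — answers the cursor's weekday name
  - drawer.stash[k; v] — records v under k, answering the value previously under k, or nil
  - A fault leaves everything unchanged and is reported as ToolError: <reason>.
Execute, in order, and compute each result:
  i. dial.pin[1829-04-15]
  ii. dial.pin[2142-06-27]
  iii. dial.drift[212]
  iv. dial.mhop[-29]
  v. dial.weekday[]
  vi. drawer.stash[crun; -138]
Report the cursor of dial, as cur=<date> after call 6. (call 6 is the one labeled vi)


Answer: cur=2140-08-25

Derivation:
~$ pin d=1829-04-15
[out] 1829-04-15
~$ pin d=2142-06-27
[out] 2142-06-27
~$ drift n=212
[out] 2143-01-25
~$ mhop n=-29
[out] 2140-08-25
~$ weekday
[out] Thursday
~$ stash k=crun v=-138
[out] nil


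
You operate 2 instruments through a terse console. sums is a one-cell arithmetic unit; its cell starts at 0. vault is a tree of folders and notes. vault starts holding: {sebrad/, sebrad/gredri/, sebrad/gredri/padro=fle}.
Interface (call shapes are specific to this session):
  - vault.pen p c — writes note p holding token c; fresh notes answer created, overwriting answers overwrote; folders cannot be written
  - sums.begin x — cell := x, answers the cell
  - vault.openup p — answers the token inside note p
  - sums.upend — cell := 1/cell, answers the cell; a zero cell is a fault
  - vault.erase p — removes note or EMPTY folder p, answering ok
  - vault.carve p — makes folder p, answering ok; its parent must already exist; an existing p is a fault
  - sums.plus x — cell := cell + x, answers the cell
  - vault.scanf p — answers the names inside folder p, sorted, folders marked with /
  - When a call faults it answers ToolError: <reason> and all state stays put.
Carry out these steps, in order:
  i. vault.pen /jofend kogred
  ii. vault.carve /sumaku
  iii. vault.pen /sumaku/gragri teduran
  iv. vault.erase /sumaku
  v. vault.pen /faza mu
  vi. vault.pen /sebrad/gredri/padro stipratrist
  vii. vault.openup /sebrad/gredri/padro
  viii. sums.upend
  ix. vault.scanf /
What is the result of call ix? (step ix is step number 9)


$ vault.pen p: /jofend c: kogred
:: created
$ vault.carve p: /sumaku
:: ok
$ vault.pen p: /sumaku/gragri c: teduran
:: created
$ vault.erase p: /sumaku
:: ToolError: not empty
$ vault.pen p: /faza c: mu
:: created
$ vault.pen p: /sebrad/gredri/padro c: stipratrist
:: overwrote
$ vault.openup p: /sebrad/gredri/padro
:: stipratrist
$ sums.upend
:: ToolError: reciprocal of zero
$ vault.scanf p: /
:: [faza, jofend, sebrad/, sumaku/]

Answer: [faza, jofend, sebrad/, sumaku/]


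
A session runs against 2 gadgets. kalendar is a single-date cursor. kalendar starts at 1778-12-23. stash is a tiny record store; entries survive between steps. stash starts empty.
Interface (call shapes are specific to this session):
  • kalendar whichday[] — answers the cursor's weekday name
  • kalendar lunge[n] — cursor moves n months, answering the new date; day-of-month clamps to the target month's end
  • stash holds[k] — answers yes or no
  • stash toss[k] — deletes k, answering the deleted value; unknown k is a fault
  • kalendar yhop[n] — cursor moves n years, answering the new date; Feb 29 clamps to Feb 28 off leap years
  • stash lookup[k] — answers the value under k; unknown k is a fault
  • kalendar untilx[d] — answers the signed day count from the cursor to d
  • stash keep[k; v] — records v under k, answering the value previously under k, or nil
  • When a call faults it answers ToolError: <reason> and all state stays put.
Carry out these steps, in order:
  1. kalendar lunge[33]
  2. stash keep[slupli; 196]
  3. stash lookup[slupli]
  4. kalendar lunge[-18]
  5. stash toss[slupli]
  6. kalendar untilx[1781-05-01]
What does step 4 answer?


Answer: 1780-03-23

Derivation:
;; kalendar lunge(n→33) => 1781-09-23
;; stash keep(k→slupli, v→196) => nil
;; stash lookup(k→slupli) => 196
;; kalendar lunge(n→-18) => 1780-03-23
;; stash toss(k→slupli) => 196
;; kalendar untilx(d→1781-05-01) => 404


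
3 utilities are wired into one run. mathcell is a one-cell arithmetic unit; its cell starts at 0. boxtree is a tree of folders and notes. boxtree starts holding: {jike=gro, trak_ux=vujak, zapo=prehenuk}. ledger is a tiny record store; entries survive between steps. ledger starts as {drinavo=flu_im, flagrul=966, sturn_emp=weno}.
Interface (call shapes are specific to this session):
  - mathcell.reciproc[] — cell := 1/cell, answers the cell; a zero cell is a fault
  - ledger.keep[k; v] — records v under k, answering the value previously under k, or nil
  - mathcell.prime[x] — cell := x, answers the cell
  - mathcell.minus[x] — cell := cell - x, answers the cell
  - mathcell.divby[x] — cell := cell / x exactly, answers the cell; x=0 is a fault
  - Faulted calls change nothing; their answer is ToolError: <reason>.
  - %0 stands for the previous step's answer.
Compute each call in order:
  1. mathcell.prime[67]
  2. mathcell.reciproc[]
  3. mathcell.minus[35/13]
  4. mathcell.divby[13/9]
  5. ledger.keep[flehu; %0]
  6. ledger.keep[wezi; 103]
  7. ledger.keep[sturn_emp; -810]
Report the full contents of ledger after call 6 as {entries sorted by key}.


>>> prime 67
= 67
>>> reciproc
= 1/67
>>> minus 35/13
= -2332/871
>>> divby 13/9
= -20988/11323
>>> keep flehu %0
= nil
>>> keep wezi 103
= nil
>>> keep sturn_emp -810
= weno

Answer: {drinavo=flu_im, flagrul=966, flehu=-20988/11323, sturn_emp=weno, wezi=103}
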